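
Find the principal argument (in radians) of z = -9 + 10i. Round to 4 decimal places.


Step 1: z = -9 + 10i
Step 2: arg(z) = atan2(10, -9)
Step 3: arg(z) = 2.3036

2.3036


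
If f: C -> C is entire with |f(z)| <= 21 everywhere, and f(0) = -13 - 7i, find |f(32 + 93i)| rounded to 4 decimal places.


Step 1: By Liouville's theorem, a bounded entire function is constant.
Step 2: f(z) = f(0) = -13 - 7i for all z.
Step 3: |f(w)| = |-13 - 7i| = sqrt(169 + 49)
Step 4: = 14.7648

14.7648


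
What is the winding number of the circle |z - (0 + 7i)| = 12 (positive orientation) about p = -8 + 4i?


Step 1: Center c = (0, 7), radius = 12
Step 2: |p - c|^2 = (-8)^2 + (-3)^2 = 73
Step 3: r^2 = 144
Step 4: |p-c| < r so winding number = 1

1


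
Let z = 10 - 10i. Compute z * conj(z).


Step 1: conj(z) = 10 + 10i
Step 2: z * conj(z) = 10^2 + (-10)^2
Step 3: = 100 + 100 = 200

200


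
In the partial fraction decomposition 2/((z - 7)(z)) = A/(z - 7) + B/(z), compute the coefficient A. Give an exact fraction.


Step 1: Multiply both sides by (z - 7) and set z = 7
Step 2: A = 2 / (7 - 0)
Step 3: A = 2 / 7
Step 4: A = 2/7

2/7


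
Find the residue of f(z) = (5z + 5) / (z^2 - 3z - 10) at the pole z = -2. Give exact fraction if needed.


Step 1: Q(z) = z^2 - 3z - 10 = (z + 2)(z - 5)
Step 2: Q'(z) = 2z - 3
Step 3: Q'(-2) = -7, P(-2) = -5
Step 4: Res = P(-2)/Q'(-2) = -5/(-7) = 5/7

5/7


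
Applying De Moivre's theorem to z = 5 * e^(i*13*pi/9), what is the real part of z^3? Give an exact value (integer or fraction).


Step 1: By De Moivre's theorem, z^3 = 5^3 * e^(i*3*13*pi/9) = 125 * (cos(13*pi/3) + i*sin(13*pi/3))
Step 2: |z|^3 = 5^3 = 125
Step 3: Reduce the angle mod 2*pi: 13*pi/3 - 4*pi = pi/3
Step 4: cos(pi/3) = 1/2
Step 5: Re(z^3) = 125 * 1/2 = 125/2

125/2


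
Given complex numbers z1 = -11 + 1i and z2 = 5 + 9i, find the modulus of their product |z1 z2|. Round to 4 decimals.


Step 1: |z1| = sqrt((-11)^2 + 1^2) = sqrt(122)
Step 2: |z2| = sqrt(5^2 + 9^2) = sqrt(106)
Step 3: |z1*z2| = |z1|*|z2| = sqrt(122) * sqrt(106) = sqrt(122 * 106) = sqrt(12932)
Step 4: = 113.719

113.719


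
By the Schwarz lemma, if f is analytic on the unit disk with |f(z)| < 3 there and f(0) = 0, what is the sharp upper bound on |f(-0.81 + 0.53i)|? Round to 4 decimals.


Step 1: g = f/3 maps D -> D with g(0) = 0, so by the Schwarz lemma |g(z)| <= |z|, i.e. |f(z)| <= 3|z|; this is sharp (f(z) = 3z).
Step 2: |z0|^2 = (-0.81)^2 + 0.53^2 = 0.937
Step 3: |z0| = sqrt(0.937) = 0.967988
Step 4: Best bound = 3 * |z0| = 3 * 0.967988 = 2.904

2.904


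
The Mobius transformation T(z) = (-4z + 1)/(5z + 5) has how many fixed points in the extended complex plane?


Step 1: Fixed points satisfy T(z) = z
Step 2: 5z^2 + 9z - 1 = 0
Step 3: Discriminant = 9^2 - 4*5*(-1) = 101
Step 4: Number of fixed points = 2

2


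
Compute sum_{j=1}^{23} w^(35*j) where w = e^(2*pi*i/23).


Step 1: The sum sum_{j=1}^{n} w^(k*j) equals n if n | k, else 0.
Step 2: Here n = 23, k = 35
Step 3: Does n divide k? 23 | 35 -> False
Step 4: Sum = 0

0


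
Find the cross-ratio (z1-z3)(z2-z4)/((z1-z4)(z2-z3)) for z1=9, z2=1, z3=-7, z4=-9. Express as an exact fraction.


Step 1: (z1-z3)(z2-z4) = 16 * 10 = 160
Step 2: (z1-z4)(z2-z3) = 18 * 8 = 144
Step 3: Cross-ratio = 160/144 = 10/9

10/9


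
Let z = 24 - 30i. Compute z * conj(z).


Step 1: conj(z) = 24 + 30i
Step 2: z * conj(z) = 24^2 + (-30)^2
Step 3: = 576 + 900 = 1476

1476


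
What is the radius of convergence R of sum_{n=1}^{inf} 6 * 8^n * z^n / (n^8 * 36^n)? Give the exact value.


Step 1: General term a_n = 6 * 8^n / (n^8 * 36^n)
Step 2: By the root test, |a_n|^(1/n) = 6^(1/n) * 8 / (n^(8/n) * 36) -> 8/36 as n -> infinity (since 6^(1/n) -> 1 and n^(8/n) -> 1)
Step 3: R = 1/lim|a_n|^(1/n) = 36/8 = 9/2

9/2


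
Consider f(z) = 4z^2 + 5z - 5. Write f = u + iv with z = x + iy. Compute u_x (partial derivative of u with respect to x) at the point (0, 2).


Step 1: f(z) = 4(x+iy)^2 + 5(x+iy) - 5
Step 2: u = 4(x^2 - y^2) + 5x - 5
Step 3: u_x = 8x + 5
Step 4: At (0, 2): u_x = 0 + 5 = 5

5


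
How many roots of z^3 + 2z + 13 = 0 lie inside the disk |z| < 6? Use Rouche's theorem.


Step 1: On |z| = 6 the three terms have sizes |z^3| = 6^3 = 216, |2z| = 2*6 = 12, |13| = 13
Step 2: The dominant term is g(z) = z^3; let h(z) = 2z + 13 so f = g + h
Step 3: On |z| = 6: |g| = 216 and |h| <= 12 + 13 = 25
Step 4: Since 216 > 25, |h| < |g| on |z| = 6, so by Rouche f has the same number of zeros as g inside |z| < 6
Step 5: g(z) = z^3 has 3 zeros (all at the origin) inside |z| < 6. Answer = 3

3


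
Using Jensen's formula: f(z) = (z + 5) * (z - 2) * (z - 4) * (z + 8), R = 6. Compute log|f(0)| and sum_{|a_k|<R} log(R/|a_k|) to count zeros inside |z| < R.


Jensen's formula: (1/2pi)*integral log|f(Re^it)|dt = log|f(0)| + sum_{|a_k|<R} log(R/|a_k|)
Step 1: f(0) = 5 * (-2) * (-4) * 8 = 320
Step 2: log|f(0)| = log|-5| + log|2| + log|4| + log|-8| = 5.7683
Step 3: Zeros inside |z| < 6: -5, 2, 4
Step 4: Jensen sum = log(6/5) + log(6/2) + log(6/4) = 1.6864
Step 5: n(R) = number of terms in the Jensen sum = count of zeros inside |z| < 6 = 3

3


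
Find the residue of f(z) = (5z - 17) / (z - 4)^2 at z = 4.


Step 1: Pole of order 2 at z = 4
Step 2: Res = lim d/dz [(z - 4)^2 * f(z)] as z -> 4
Step 3: (z - 4)^2 * f(z) = 5z - 17
Step 4: d/dz[5z - 17] = 5

5


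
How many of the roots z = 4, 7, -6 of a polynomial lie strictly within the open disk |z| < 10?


Step 1: Check each root:
  z = 4: |4| = 4 < 10
  z = 7: |7| = 7 < 10
  z = -6: |-6| = 6 < 10
Step 2: Count = 3

3


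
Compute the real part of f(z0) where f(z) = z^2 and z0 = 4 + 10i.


Step 1: z0 = 4 + 10i
Step 2: z0^2 = 4^2 - 10^2 + 80i
Step 3: real part = 16 - 100 = -84

-84


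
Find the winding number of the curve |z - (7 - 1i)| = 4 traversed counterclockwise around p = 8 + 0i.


Step 1: Center c = (7, -1), radius = 4
Step 2: |p - c|^2 = 1^2 + 1^2 = 2
Step 3: r^2 = 16
Step 4: |p-c| < r so winding number = 1

1


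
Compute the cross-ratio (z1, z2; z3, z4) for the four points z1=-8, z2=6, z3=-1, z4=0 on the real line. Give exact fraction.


Step 1: (z1-z3)(z2-z4) = (-7) * 6 = -42
Step 2: (z1-z4)(z2-z3) = (-8) * 7 = -56
Step 3: Cross-ratio = 42/56 = 3/4

3/4


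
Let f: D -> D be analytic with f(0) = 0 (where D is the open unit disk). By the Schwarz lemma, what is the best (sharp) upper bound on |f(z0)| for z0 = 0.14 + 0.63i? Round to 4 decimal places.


Step 1: Schwarz lemma: if f: D -> D is analytic with f(0) = 0, then |f(z)| <= |z| for all z in D, and this is sharp (f(z) = z).
Step 2: |z0|^2 = 0.14^2 + 0.63^2 = 0.4165
Step 3: |z0| = sqrt(0.4165) = 0.645368
Step 4: Best bound = |z0| = 0.6454

0.6454


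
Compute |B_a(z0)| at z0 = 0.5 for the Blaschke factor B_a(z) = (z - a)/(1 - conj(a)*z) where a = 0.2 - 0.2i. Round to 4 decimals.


Step 1: Numerator z0 - a = 0.5 - (0.2 - 0.2i) = 0.3 + 0.2i
Step 2: Denominator 1 - conj(a)*z0 = 1 - (0.2 + 0.2i)*0.5 = 0.9 - 0.1i
Step 3: |z0 - a|^2 = 0.3^2 + 0.2^2 = 0.13; |1 - conj(a)*z0|^2 = 0.9^2 + (-0.1)^2 = 0.82
Step 4: |B_a(0.5)| = sqrt(0.13 / 0.82) = sqrt(0.158537)
Step 5: = 0.3982

0.3982


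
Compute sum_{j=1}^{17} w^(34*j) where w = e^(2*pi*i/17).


Step 1: The sum sum_{j=1}^{n} w^(k*j) equals n if n | k, else 0.
Step 2: Here n = 17, k = 34
Step 3: Does n divide k? 17 | 34 -> True
Step 4: Sum = 17

17


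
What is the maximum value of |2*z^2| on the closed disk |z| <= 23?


Step 1: On |z| = 23, |f(z)| = 2 * |z|^2 = 2 * 23^2
Step 2: By maximum modulus principle, maximum is on boundary.
Step 3: Maximum = 2 * 529 = 1058

1058


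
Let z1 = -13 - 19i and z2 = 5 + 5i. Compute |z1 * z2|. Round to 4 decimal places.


Step 1: |z1| = sqrt((-13)^2 + (-19)^2) = sqrt(530)
Step 2: |z2| = sqrt(5^2 + 5^2) = sqrt(50)
Step 3: |z1*z2| = |z1|*|z2| = sqrt(530) * sqrt(50) = sqrt(530 * 50) = sqrt(26500)
Step 4: = 162.7882

162.7882


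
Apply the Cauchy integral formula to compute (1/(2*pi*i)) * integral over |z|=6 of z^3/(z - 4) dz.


Step 1: f(z) = z^3, a = 4 is inside |z| = 6
Step 2: By Cauchy integral formula: (1/(2pi*i)) * integral = f(a)
Step 3: f(4) = 4^3 = 64

64


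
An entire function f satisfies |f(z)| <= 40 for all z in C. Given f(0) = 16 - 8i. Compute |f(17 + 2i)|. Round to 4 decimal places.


Step 1: By Liouville's theorem, a bounded entire function is constant.
Step 2: f(z) = f(0) = 16 - 8i for all z.
Step 3: |f(w)| = |16 - 8i| = sqrt(256 + 64)
Step 4: = 17.8885

17.8885


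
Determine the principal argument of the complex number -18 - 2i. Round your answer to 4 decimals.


Step 1: z = -18 - 2i
Step 2: arg(z) = atan2(-2, -18)
Step 3: arg(z) = -3.0309

-3.0309


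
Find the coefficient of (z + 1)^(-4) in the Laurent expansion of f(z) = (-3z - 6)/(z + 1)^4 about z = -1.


Step 1: Write the numerator in powers of (z + 1): -3z - 6 = -3(z + 1) + (-3*(-1) - 6) = -3(z + 1) - 3
Step 2: Divide by (z + 1)^4: f(z) = -3(z + 1)^(-4) - 3(z + 1)^(-3)
Step 3: This finite sum is the Laurent series of f about z = -1.
Step 4: Coefficient of (z + 1)^(-4) = -3*(-1) - 6 = -3

-3


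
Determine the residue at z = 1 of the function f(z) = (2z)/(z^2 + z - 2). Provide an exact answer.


Step 1: Q(z) = z^2 + z - 2 = (z - 1)(z + 2)
Step 2: Q'(z) = 2z + 1
Step 3: Q'(1) = 3, P(1) = 2
Step 4: Res = P(1)/Q'(1) = 2/3 = 2/3

2/3


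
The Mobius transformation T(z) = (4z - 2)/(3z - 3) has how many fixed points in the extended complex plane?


Step 1: Fixed points satisfy T(z) = z
Step 2: 3z^2 - 7z + 2 = 0
Step 3: Discriminant = (-7)^2 - 4*3*2 = 25
Step 4: Number of fixed points = 2

2


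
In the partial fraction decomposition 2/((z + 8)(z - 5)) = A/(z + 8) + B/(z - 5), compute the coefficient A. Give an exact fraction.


Step 1: Multiply both sides by (z + 8) and set z = -8
Step 2: A = 2 / (-8 - 5)
Step 3: A = 2 / (-13)
Step 4: A = -2/13

-2/13


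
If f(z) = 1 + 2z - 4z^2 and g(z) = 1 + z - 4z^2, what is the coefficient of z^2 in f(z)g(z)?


Step 1: z^2 term in f*g comes from: (1)*(-4z^2) + (2z)*(z) + (-4z^2)*(1)
Step 2: = -4 + 2 - 4
Step 3: = -6

-6


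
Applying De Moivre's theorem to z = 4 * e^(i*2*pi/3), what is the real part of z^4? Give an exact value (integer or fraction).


Step 1: By De Moivre's theorem, z^4 = 4^4 * e^(i*4*2*pi/3) = 256 * (cos(8*pi/3) + i*sin(8*pi/3))
Step 2: |z|^4 = 4^4 = 256
Step 3: Reduce the angle mod 2*pi: 8*pi/3 - 2*pi = 2*pi/3
Step 4: cos(2*pi/3) = -1/2
Step 5: Re(z^4) = 256 * (-1/2) = -128

-128


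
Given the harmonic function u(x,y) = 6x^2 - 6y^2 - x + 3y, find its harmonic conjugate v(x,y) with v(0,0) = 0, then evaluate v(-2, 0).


Step 1: v_x = -u_y = 12y - 3
Step 2: v_y = u_x = 12x - 1
Step 3: v = 12xy - 3x - y + C
Step 4: v(0,0) = 0 => C = 0
Step 5: v(-2, 0) = 6

6


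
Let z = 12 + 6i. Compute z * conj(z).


Step 1: conj(z) = 12 - 6i
Step 2: z * conj(z) = 12^2 + 6^2
Step 3: = 144 + 36 = 180

180


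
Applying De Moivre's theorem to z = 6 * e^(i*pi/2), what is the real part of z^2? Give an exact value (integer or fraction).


Step 1: By De Moivre's theorem, z^2 = 6^2 * e^(i*2*pi/2) = 36 * (cos(pi) + i*sin(pi))
Step 2: |z|^2 = 6^2 = 36
Step 3: The angle pi already lies in [0, 2*pi)
Step 4: cos(pi) = -1
Step 5: Re(z^2) = 36 * (-1) = -36

-36


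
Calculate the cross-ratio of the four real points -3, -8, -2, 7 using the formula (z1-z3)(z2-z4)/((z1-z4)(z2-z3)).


Step 1: (z1-z3)(z2-z4) = (-1) * (-15) = 15
Step 2: (z1-z4)(z2-z3) = (-10) * (-6) = 60
Step 3: Cross-ratio = 15/60 = 1/4

1/4


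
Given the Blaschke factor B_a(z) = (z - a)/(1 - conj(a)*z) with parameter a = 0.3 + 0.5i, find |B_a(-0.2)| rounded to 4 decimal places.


Step 1: Numerator z0 - a = -0.2 - (0.3 + 0.5i) = -0.5 - 0.5i
Step 2: Denominator 1 - conj(a)*z0 = 1 - (0.3 - 0.5i)*(-0.2) = 1.06 - 0.1i
Step 3: |z0 - a|^2 = (-0.5)^2 + (-0.5)^2 = 0.5; |1 - conj(a)*z0|^2 = 1.06^2 + (-0.1)^2 = 1.1336
Step 4: |B_a(-0.2)| = sqrt(0.5 / 1.1336) = sqrt(0.441073)
Step 5: = 0.6641

0.6641


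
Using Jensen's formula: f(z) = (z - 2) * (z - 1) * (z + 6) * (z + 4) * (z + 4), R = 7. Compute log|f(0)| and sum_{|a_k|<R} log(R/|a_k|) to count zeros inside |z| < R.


Jensen's formula: (1/2pi)*integral log|f(Re^it)|dt = log|f(0)| + sum_{|a_k|<R} log(R/|a_k|)
Step 1: f(0) = (-2) * (-1) * 6 * 4 * 4 = 192
Step 2: log|f(0)| = log|2| + log|1| + log|-6| + log|-4| + log|-4| = 5.2575
Step 3: Zeros inside |z| < 7: 2, 1, -6, -4, -4
Step 4: Jensen sum = log(7/2) + log(7/1) + log(7/6) + log(7/4) + log(7/4) = 4.4721
Step 5: n(R) = number of terms in the Jensen sum = count of zeros inside |z| < 7 = 5

5


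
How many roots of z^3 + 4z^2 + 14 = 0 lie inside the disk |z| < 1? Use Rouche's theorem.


Step 1: On |z| = 1 the three terms have sizes |z^3| = 1^3 = 1, |4z^2| = 4*1^2 = 4, |14| = 14
Step 2: The dominant term is g(z) = 14; let h(z) = z^3 + 4z^2 so f = g + h
Step 3: On |z| = 1: |g| = 14 and |h| <= 1 + 4 = 5
Step 4: Since 14 > 5, |h| < |g| on |z| = 1, so by Rouche f has the same number of zeros as g inside |z| < 1
Step 5: g(z) = 14 is a nonzero constant with no zeros inside |z| < 1. Answer = 0

0


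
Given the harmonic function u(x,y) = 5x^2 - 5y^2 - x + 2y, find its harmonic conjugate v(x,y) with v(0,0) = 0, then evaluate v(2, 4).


Step 1: v_x = -u_y = 10y - 2
Step 2: v_y = u_x = 10x - 1
Step 3: v = 10xy - 2x - y + C
Step 4: v(0,0) = 0 => C = 0
Step 5: v(2, 4) = 72

72


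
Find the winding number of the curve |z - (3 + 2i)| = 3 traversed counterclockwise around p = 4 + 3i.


Step 1: Center c = (3, 2), radius = 3
Step 2: |p - c|^2 = 1^2 + 1^2 = 2
Step 3: r^2 = 9
Step 4: |p-c| < r so winding number = 1

1


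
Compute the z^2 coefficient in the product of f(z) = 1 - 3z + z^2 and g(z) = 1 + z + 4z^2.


Step 1: z^2 term in f*g comes from: (1)*(4z^2) + (-3z)*(z) + (z^2)*(1)
Step 2: = 4 - 3 + 1
Step 3: = 2

2


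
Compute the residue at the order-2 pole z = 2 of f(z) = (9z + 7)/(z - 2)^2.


Step 1: Pole of order 2 at z = 2
Step 2: Res = lim d/dz [(z - 2)^2 * f(z)] as z -> 2
Step 3: (z - 2)^2 * f(z) = 9z + 7
Step 4: d/dz[9z + 7] = 9

9


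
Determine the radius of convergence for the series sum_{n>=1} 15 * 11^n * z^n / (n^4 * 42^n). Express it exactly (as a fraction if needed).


Step 1: General term a_n = 15 * 11^n / (n^4 * 42^n)
Step 2: By the root test, |a_n|^(1/n) = 15^(1/n) * 11 / (n^(4/n) * 42) -> 11/42 as n -> infinity (since 15^(1/n) -> 1 and n^(4/n) -> 1)
Step 3: R = 1/lim|a_n|^(1/n) = 42/11

42/11


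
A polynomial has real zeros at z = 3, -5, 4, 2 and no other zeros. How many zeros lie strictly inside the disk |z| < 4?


Step 1: Check each root:
  z = 3: |3| = 3 < 4
  z = -5: |-5| = 5 >= 4
  z = 4: |4| = 4 >= 4
  z = 2: |2| = 2 < 4
Step 2: Count = 2

2


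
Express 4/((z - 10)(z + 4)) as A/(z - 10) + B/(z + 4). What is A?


Step 1: Multiply both sides by (z - 10) and set z = 10
Step 2: A = 4 / (10 + 4)
Step 3: A = 4 / 14
Step 4: A = 2/7

2/7


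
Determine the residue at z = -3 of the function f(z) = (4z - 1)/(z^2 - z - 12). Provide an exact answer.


Step 1: Q(z) = z^2 - z - 12 = (z + 3)(z - 4)
Step 2: Q'(z) = 2z - 1
Step 3: Q'(-3) = -7, P(-3) = -13
Step 4: Res = P(-3)/Q'(-3) = -13/(-7) = 13/7

13/7


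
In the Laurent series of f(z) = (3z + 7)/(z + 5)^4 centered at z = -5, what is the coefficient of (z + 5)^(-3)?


Step 1: Write the numerator in powers of (z + 5): 3z + 7 = 3(z + 5) + (3*(-5) + 7) = 3(z + 5) - 8
Step 2: Divide by (z + 5)^4: f(z) = -8(z + 5)^(-4) + 3(z + 5)^(-3)
Step 3: This finite sum is the Laurent series of f about z = -5.
Step 4: Coefficient of (z + 5)^(-3) = coefficient of (z + 5) in the re-centred numerator = 3

3


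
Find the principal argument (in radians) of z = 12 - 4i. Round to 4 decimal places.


Step 1: z = 12 - 4i
Step 2: arg(z) = atan2(-4, 12)
Step 3: arg(z) = -0.3218

-0.3218


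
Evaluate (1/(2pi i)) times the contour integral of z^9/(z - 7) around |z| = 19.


Step 1: f(z) = z^9, a = 7 is inside |z| = 19
Step 2: By Cauchy integral formula: (1/(2pi*i)) * integral = f(a)
Step 3: f(7) = 7^9 = 40353607

40353607


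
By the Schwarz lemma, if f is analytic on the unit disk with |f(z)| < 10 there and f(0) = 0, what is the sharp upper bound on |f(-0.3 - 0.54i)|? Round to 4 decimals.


Step 1: g = f/10 maps D -> D with g(0) = 0, so by the Schwarz lemma |g(z)| <= |z|, i.e. |f(z)| <= 10|z|; this is sharp (f(z) = 10z).
Step 2: |z0|^2 = (-0.3)^2 + (-0.54)^2 = 0.3816
Step 3: |z0| = sqrt(0.3816) = 0.617738
Step 4: Best bound = 10 * |z0| = 10 * 0.617738 = 6.1774

6.1774


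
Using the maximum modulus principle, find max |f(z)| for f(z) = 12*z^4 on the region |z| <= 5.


Step 1: On |z| = 5, |f(z)| = 12 * |z|^4 = 12 * 5^4
Step 2: By maximum modulus principle, maximum is on boundary.
Step 3: Maximum = 12 * 625 = 7500

7500


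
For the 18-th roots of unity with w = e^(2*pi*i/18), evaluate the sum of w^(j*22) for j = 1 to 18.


Step 1: The sum sum_{j=1}^{n} w^(k*j) equals n if n | k, else 0.
Step 2: Here n = 18, k = 22
Step 3: Does n divide k? 18 | 22 -> False
Step 4: Sum = 0

0


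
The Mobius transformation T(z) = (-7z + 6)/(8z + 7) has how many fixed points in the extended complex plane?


Step 1: Fixed points satisfy T(z) = z
Step 2: 8z^2 + 14z - 6 = 0
Step 3: Discriminant = 14^2 - 4*8*(-6) = 388
Step 4: Number of fixed points = 2

2


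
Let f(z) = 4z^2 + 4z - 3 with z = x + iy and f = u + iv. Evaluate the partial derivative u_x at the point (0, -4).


Step 1: f(z) = 4(x+iy)^2 + 4(x+iy) - 3
Step 2: u = 4(x^2 - y^2) + 4x - 3
Step 3: u_x = 8x + 4
Step 4: At (0, -4): u_x = 0 + 4 = 4

4


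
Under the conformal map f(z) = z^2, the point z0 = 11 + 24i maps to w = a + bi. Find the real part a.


Step 1: z0 = 11 + 24i
Step 2: z0^2 = 11^2 - 24^2 + 528i
Step 3: real part = 121 - 576 = -455

-455


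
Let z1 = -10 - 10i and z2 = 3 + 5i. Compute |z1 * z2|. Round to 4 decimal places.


Step 1: |z1| = sqrt((-10)^2 + (-10)^2) = sqrt(200)
Step 2: |z2| = sqrt(3^2 + 5^2) = sqrt(34)
Step 3: |z1*z2| = |z1|*|z2| = sqrt(200) * sqrt(34) = sqrt(200 * 34) = sqrt(6800)
Step 4: = 82.4621

82.4621


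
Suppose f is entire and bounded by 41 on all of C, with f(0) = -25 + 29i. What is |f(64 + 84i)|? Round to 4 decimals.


Step 1: By Liouville's theorem, a bounded entire function is constant.
Step 2: f(z) = f(0) = -25 + 29i for all z.
Step 3: |f(w)| = |-25 + 29i| = sqrt(625 + 841)
Step 4: = 38.2884

38.2884


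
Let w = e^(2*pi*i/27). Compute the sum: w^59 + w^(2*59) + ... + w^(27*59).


Step 1: The sum sum_{j=1}^{n} w^(k*j) equals n if n | k, else 0.
Step 2: Here n = 27, k = 59
Step 3: Does n divide k? 27 | 59 -> False
Step 4: Sum = 0

0


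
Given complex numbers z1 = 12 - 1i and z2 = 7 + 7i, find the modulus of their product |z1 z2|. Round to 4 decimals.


Step 1: |z1| = sqrt(12^2 + (-1)^2) = sqrt(145)
Step 2: |z2| = sqrt(7^2 + 7^2) = sqrt(98)
Step 3: |z1*z2| = |z1|*|z2| = sqrt(145) * sqrt(98) = sqrt(145 * 98) = sqrt(14210)
Step 4: = 119.2057

119.2057


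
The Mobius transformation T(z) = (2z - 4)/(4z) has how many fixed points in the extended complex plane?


Step 1: Fixed points satisfy T(z) = z
Step 2: 4z^2 - 2z + 4 = 0
Step 3: Discriminant = (-2)^2 - 4*4*4 = -60
Step 4: Number of fixed points = 2

2


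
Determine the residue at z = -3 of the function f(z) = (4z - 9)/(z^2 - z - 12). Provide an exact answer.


Step 1: Q(z) = z^2 - z - 12 = (z + 3)(z - 4)
Step 2: Q'(z) = 2z - 1
Step 3: Q'(-3) = -7, P(-3) = -21
Step 4: Res = P(-3)/Q'(-3) = -21/(-7) = 3

3


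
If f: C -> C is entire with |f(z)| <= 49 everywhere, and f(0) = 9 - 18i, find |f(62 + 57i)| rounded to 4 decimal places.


Step 1: By Liouville's theorem, a bounded entire function is constant.
Step 2: f(z) = f(0) = 9 - 18i for all z.
Step 3: |f(w)| = |9 - 18i| = sqrt(81 + 324)
Step 4: = 20.1246

20.1246


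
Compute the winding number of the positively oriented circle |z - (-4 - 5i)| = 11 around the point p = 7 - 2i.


Step 1: Center c = (-4, -5), radius = 11
Step 2: |p - c|^2 = 11^2 + 3^2 = 130
Step 3: r^2 = 121
Step 4: |p-c| > r so winding number = 0

0


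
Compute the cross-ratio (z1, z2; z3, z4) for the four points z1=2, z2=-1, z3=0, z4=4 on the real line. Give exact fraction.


Step 1: (z1-z3)(z2-z4) = 2 * (-5) = -10
Step 2: (z1-z4)(z2-z3) = (-2) * (-1) = 2
Step 3: Cross-ratio = -10/2 = -5

-5


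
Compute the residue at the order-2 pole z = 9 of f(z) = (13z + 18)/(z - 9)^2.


Step 1: Pole of order 2 at z = 9
Step 2: Res = lim d/dz [(z - 9)^2 * f(z)] as z -> 9
Step 3: (z - 9)^2 * f(z) = 13z + 18
Step 4: d/dz[13z + 18] = 13

13


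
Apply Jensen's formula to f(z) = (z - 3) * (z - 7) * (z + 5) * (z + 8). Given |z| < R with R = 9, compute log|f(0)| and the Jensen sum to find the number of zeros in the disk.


Jensen's formula: (1/2pi)*integral log|f(Re^it)|dt = log|f(0)| + sum_{|a_k|<R} log(R/|a_k|)
Step 1: f(0) = (-3) * (-7) * 5 * 8 = 840
Step 2: log|f(0)| = log|3| + log|7| + log|-5| + log|-8| = 6.7334
Step 3: Zeros inside |z| < 9: 3, 7, -5, -8
Step 4: Jensen sum = log(9/3) + log(9/7) + log(9/5) + log(9/8) = 2.0555
Step 5: n(R) = number of terms in the Jensen sum = count of zeros inside |z| < 9 = 4

4


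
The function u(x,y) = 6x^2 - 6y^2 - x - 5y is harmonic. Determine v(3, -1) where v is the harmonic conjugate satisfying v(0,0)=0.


Step 1: v_x = -u_y = 12y + 5
Step 2: v_y = u_x = 12x - 1
Step 3: v = 12xy + 5x - y + C
Step 4: v(0,0) = 0 => C = 0
Step 5: v(3, -1) = -20

-20


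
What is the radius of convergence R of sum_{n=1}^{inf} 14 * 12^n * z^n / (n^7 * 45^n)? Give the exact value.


Step 1: General term a_n = 14 * 12^n / (n^7 * 45^n)
Step 2: By the root test, |a_n|^(1/n) = 14^(1/n) * 12 / (n^(7/n) * 45) -> 12/45 as n -> infinity (since 14^(1/n) -> 1 and n^(7/n) -> 1)
Step 3: R = 1/lim|a_n|^(1/n) = 45/12 = 15/4

15/4


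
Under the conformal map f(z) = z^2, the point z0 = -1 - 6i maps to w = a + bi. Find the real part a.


Step 1: z0 = -1 - 6i
Step 2: z0^2 = (-1)^2 - (-6)^2 + 12i
Step 3: real part = 1 - 36 = -35

-35


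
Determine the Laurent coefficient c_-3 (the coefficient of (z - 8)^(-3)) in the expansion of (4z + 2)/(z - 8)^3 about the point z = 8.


Step 1: Write the numerator in powers of (z - 8): 4z + 2 = 4(z - 8) + (4*8 + 2) = 4(z - 8) + 34
Step 2: Divide by (z - 8)^3: f(z) = 34(z - 8)^(-3) + 4(z - 8)^(-2)
Step 3: This finite sum is the Laurent series of f about z = 8.
Step 4: Coefficient of (z - 8)^(-3) = 4*8 + 2 = 34

34


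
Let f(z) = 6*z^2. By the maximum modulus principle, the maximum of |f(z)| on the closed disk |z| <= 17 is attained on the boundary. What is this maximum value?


Step 1: On |z| = 17, |f(z)| = 6 * |z|^2 = 6 * 17^2
Step 2: By maximum modulus principle, maximum is on boundary.
Step 3: Maximum = 6 * 289 = 1734

1734


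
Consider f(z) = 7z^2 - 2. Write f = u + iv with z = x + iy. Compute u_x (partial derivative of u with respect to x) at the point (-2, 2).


Step 1: f(z) = 7(x+iy)^2 - 2
Step 2: u = 7(x^2 - y^2) - 2
Step 3: u_x = 14x + 0
Step 4: At (-2, 2): u_x = -28 + 0 = -28

-28


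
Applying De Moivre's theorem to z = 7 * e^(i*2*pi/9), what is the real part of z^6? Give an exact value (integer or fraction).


Step 1: By De Moivre's theorem, z^6 = 7^6 * e^(i*6*2*pi/9) = 117649 * (cos(4*pi/3) + i*sin(4*pi/3))
Step 2: |z|^6 = 7^6 = 117649
Step 3: The angle 4*pi/3 already lies in [0, 2*pi)
Step 4: cos(4*pi/3) = -1/2
Step 5: Re(z^6) = 117649 * (-1/2) = -117649/2

-117649/2


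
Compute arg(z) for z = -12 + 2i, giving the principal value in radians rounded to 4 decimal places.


Step 1: z = -12 + 2i
Step 2: arg(z) = atan2(2, -12)
Step 3: arg(z) = 2.9764

2.9764


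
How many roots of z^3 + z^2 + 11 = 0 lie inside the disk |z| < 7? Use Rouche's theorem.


Step 1: On |z| = 7 the three terms have sizes |z^3| = 7^3 = 343, |z^2| = 7^2 = 49, |11| = 11
Step 2: The dominant term is g(z) = z^3; let h(z) = z^2 + 11 so f = g + h
Step 3: On |z| = 7: |g| = 343 and |h| <= 49 + 11 = 60
Step 4: Since 343 > 60, |h| < |g| on |z| = 7, so by Rouche f has the same number of zeros as g inside |z| < 7
Step 5: g(z) = z^3 has 3 zeros (all at the origin) inside |z| < 7. Answer = 3

3


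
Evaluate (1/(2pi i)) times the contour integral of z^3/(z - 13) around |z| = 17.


Step 1: f(z) = z^3, a = 13 is inside |z| = 17
Step 2: By Cauchy integral formula: (1/(2pi*i)) * integral = f(a)
Step 3: f(13) = 13^3 = 2197

2197


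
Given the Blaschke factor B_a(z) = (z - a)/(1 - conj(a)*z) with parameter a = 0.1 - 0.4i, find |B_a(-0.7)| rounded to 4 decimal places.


Step 1: Numerator z0 - a = -0.7 - (0.1 - 0.4i) = -0.8 + 0.4i
Step 2: Denominator 1 - conj(a)*z0 = 1 - (0.1 + 0.4i)*(-0.7) = 1.07 + 0.28i
Step 3: |z0 - a|^2 = (-0.8)^2 + 0.4^2 = 0.8; |1 - conj(a)*z0|^2 = 1.07^2 + 0.28^2 = 1.2233
Step 4: |B_a(-0.7)| = sqrt(0.8 / 1.2233) = sqrt(0.653969)
Step 5: = 0.8087

0.8087


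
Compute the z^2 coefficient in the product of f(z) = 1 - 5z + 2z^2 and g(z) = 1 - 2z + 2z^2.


Step 1: z^2 term in f*g comes from: (1)*(2z^2) + (-5z)*(-2z) + (2z^2)*(1)
Step 2: = 2 + 10 + 2
Step 3: = 14

14


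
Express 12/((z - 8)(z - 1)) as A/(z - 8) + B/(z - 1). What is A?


Step 1: Multiply both sides by (z - 8) and set z = 8
Step 2: A = 12 / (8 - 1)
Step 3: A = 12 / 7
Step 4: A = 12/7

12/7


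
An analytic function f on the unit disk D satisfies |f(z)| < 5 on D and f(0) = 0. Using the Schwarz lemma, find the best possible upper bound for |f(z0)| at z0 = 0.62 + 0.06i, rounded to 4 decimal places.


Step 1: g = f/5 maps D -> D with g(0) = 0, so by the Schwarz lemma |g(z)| <= |z|, i.e. |f(z)| <= 5|z|; this is sharp (f(z) = 5z).
Step 2: |z0|^2 = 0.62^2 + 0.06^2 = 0.388
Step 3: |z0| = sqrt(0.388) = 0.622896
Step 4: Best bound = 5 * |z0| = 5 * 0.622896 = 3.1145

3.1145


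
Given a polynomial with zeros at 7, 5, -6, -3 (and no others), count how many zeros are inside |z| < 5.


Step 1: Check each root:
  z = 7: |7| = 7 >= 5
  z = 5: |5| = 5 >= 5
  z = -6: |-6| = 6 >= 5
  z = -3: |-3| = 3 < 5
Step 2: Count = 1

1


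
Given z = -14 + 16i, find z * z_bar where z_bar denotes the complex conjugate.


Step 1: conj(z) = -14 - 16i
Step 2: z * conj(z) = (-14)^2 + 16^2
Step 3: = 196 + 256 = 452

452


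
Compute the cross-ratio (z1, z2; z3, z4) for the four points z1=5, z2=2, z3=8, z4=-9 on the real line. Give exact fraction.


Step 1: (z1-z3)(z2-z4) = (-3) * 11 = -33
Step 2: (z1-z4)(z2-z3) = 14 * (-6) = -84
Step 3: Cross-ratio = 33/84 = 11/28

11/28


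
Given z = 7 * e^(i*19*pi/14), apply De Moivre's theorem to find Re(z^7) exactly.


Step 1: By De Moivre's theorem, z^7 = 7^7 * e^(i*7*19*pi/14) = 823543 * (cos(19*pi/2) + i*sin(19*pi/2))
Step 2: |z|^7 = 7^7 = 823543
Step 3: Reduce the angle mod 2*pi: 19*pi/2 - 8*pi = 3*pi/2
Step 4: cos(3*pi/2) = 0
Step 5: Re(z^7) = 823543 * 0 = 0

0


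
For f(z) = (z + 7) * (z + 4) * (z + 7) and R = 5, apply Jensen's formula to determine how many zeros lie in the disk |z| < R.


Jensen's formula: (1/2pi)*integral log|f(Re^it)|dt = log|f(0)| + sum_{|a_k|<R} log(R/|a_k|)
Step 1: f(0) = 7 * 4 * 7 = 196
Step 2: log|f(0)| = log|-7| + log|-4| + log|-7| = 5.2781
Step 3: Zeros inside |z| < 5: -4
Step 4: Jensen sum = log(5/4) = 0.2231
Step 5: n(R) = number of terms in the Jensen sum = count of zeros inside |z| < 5 = 1

1


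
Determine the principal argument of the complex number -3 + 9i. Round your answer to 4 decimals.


Step 1: z = -3 + 9i
Step 2: arg(z) = atan2(9, -3)
Step 3: arg(z) = 1.8925

1.8925


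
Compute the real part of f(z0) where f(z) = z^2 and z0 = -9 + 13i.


Step 1: z0 = -9 + 13i
Step 2: z0^2 = (-9)^2 - 13^2 - 234i
Step 3: real part = 81 - 169 = -88

-88


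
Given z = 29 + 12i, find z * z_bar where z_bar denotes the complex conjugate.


Step 1: conj(z) = 29 - 12i
Step 2: z * conj(z) = 29^2 + 12^2
Step 3: = 841 + 144 = 985

985


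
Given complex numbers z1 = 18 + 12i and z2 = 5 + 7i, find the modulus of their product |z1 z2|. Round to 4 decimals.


Step 1: |z1| = sqrt(18^2 + 12^2) = sqrt(468)
Step 2: |z2| = sqrt(5^2 + 7^2) = sqrt(74)
Step 3: |z1*z2| = |z1|*|z2| = sqrt(468) * sqrt(74) = sqrt(468 * 74) = sqrt(34632)
Step 4: = 186.0967

186.0967


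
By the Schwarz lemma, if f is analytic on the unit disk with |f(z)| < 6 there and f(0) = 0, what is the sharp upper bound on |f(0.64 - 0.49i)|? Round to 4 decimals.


Step 1: g = f/6 maps D -> D with g(0) = 0, so by the Schwarz lemma |g(z)| <= |z|, i.e. |f(z)| <= 6|z|; this is sharp (f(z) = 6z).
Step 2: |z0|^2 = 0.64^2 + (-0.49)^2 = 0.6497
Step 3: |z0| = sqrt(0.6497) = 0.80604
Step 4: Best bound = 6 * |z0| = 6 * 0.80604 = 4.8362

4.8362


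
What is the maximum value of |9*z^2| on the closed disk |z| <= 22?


Step 1: On |z| = 22, |f(z)| = 9 * |z|^2 = 9 * 22^2
Step 2: By maximum modulus principle, maximum is on boundary.
Step 3: Maximum = 9 * 484 = 4356

4356


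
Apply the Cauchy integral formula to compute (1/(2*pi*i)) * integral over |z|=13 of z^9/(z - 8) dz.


Step 1: f(z) = z^9, a = 8 is inside |z| = 13
Step 2: By Cauchy integral formula: (1/(2pi*i)) * integral = f(a)
Step 3: f(8) = 8^9 = 134217728

134217728


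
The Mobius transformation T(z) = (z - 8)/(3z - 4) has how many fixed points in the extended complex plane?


Step 1: Fixed points satisfy T(z) = z
Step 2: 3z^2 - 5z + 8 = 0
Step 3: Discriminant = (-5)^2 - 4*3*8 = -71
Step 4: Number of fixed points = 2

2


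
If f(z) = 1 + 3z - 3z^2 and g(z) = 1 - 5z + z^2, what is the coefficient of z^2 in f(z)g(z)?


Step 1: z^2 term in f*g comes from: (1)*(z^2) + (3z)*(-5z) + (-3z^2)*(1)
Step 2: = 1 - 15 - 3
Step 3: = -17

-17


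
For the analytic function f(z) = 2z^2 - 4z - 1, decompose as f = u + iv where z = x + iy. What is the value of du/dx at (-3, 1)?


Step 1: f(z) = 2(x+iy)^2 - 4(x+iy) - 1
Step 2: u = 2(x^2 - y^2) - 4x - 1
Step 3: u_x = 4x - 4
Step 4: At (-3, 1): u_x = -12 - 4 = -16

-16


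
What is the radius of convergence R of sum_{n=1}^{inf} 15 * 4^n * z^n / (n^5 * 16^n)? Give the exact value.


Step 1: General term a_n = 15 * 4^n / (n^5 * 16^n)
Step 2: By the root test, |a_n|^(1/n) = 15^(1/n) * 4 / (n^(5/n) * 16) -> 4/16 as n -> infinity (since 15^(1/n) -> 1 and n^(5/n) -> 1)
Step 3: R = 1/lim|a_n|^(1/n) = 16/4 = 4

4


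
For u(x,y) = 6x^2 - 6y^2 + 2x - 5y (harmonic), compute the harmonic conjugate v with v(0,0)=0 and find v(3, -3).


Step 1: v_x = -u_y = 12y + 5
Step 2: v_y = u_x = 12x + 2
Step 3: v = 12xy + 5x + 2y + C
Step 4: v(0,0) = 0 => C = 0
Step 5: v(3, -3) = -99

-99


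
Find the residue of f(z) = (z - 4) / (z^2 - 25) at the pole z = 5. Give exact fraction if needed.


Step 1: Q(z) = z^2 - 25 = (z - 5)(z + 5)
Step 2: Q'(z) = 2z
Step 3: Q'(5) = 10, P(5) = 1
Step 4: Res = P(5)/Q'(5) = 1/10 = 1/10

1/10


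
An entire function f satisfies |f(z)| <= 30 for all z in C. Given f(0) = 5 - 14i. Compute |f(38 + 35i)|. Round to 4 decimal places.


Step 1: By Liouville's theorem, a bounded entire function is constant.
Step 2: f(z) = f(0) = 5 - 14i for all z.
Step 3: |f(w)| = |5 - 14i| = sqrt(25 + 196)
Step 4: = 14.8661

14.8661


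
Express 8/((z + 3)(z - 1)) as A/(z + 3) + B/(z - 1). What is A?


Step 1: Multiply both sides by (z + 3) and set z = -3
Step 2: A = 8 / (-3 - 1)
Step 3: A = 8 / (-4)
Step 4: A = -2

-2


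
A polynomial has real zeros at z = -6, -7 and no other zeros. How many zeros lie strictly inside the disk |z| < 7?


Step 1: Check each root:
  z = -6: |-6| = 6 < 7
  z = -7: |-7| = 7 >= 7
Step 2: Count = 1

1


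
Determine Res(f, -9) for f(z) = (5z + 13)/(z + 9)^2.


Step 1: Pole of order 2 at z = -9
Step 2: Res = lim d/dz [(z + 9)^2 * f(z)] as z -> -9
Step 3: (z + 9)^2 * f(z) = 5z + 13
Step 4: d/dz[5z + 13] = 5

5


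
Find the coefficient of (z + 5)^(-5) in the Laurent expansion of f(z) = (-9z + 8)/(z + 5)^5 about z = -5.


Step 1: Write the numerator in powers of (z + 5): -9z + 8 = -9(z + 5) + (-9*(-5) + 8) = -9(z + 5) + 53
Step 2: Divide by (z + 5)^5: f(z) = 53(z + 5)^(-5) - 9(z + 5)^(-4)
Step 3: This finite sum is the Laurent series of f about z = -5.
Step 4: Coefficient of (z + 5)^(-5) = -9*(-5) + 8 = 53

53


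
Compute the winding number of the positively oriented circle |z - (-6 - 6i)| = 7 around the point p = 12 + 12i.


Step 1: Center c = (-6, -6), radius = 7
Step 2: |p - c|^2 = 18^2 + 18^2 = 648
Step 3: r^2 = 49
Step 4: |p-c| > r so winding number = 0

0


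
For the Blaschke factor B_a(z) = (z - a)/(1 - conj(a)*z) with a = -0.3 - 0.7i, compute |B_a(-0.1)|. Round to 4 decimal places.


Step 1: Numerator z0 - a = -0.1 - (-0.3 - 0.7i) = 0.2 + 0.7i
Step 2: Denominator 1 - conj(a)*z0 = 1 - (-0.3 + 0.7i)*(-0.1) = 0.97 + 0.07i
Step 3: |z0 - a|^2 = 0.2^2 + 0.7^2 = 0.53; |1 - conj(a)*z0|^2 = 0.97^2 + 0.07^2 = 0.9458
Step 4: |B_a(-0.1)| = sqrt(0.53 / 0.9458) = sqrt(0.560372)
Step 5: = 0.7486

0.7486


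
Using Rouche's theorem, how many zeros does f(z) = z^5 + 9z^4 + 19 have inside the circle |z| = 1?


Step 1: On |z| = 1 the three terms have sizes |z^5| = 1^5 = 1, |9z^4| = 9*1^4 = 9, |19| = 19
Step 2: The dominant term is g(z) = 19; let h(z) = z^5 + 9z^4 so f = g + h
Step 3: On |z| = 1: |g| = 19 and |h| <= 1 + 9 = 10
Step 4: Since 19 > 10, |h| < |g| on |z| = 1, so by Rouche f has the same number of zeros as g inside |z| < 1
Step 5: g(z) = 19 is a nonzero constant with no zeros inside |z| < 1. Answer = 0

0


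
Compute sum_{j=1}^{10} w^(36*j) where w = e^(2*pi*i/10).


Step 1: The sum sum_{j=1}^{n} w^(k*j) equals n if n | k, else 0.
Step 2: Here n = 10, k = 36
Step 3: Does n divide k? 10 | 36 -> False
Step 4: Sum = 0

0


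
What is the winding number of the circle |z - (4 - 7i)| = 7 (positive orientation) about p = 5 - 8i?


Step 1: Center c = (4, -7), radius = 7
Step 2: |p - c|^2 = 1^2 + (-1)^2 = 2
Step 3: r^2 = 49
Step 4: |p-c| < r so winding number = 1

1


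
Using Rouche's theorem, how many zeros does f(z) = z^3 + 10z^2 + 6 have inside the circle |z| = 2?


Step 1: On |z| = 2 the three terms have sizes |z^3| = 2^3 = 8, |10z^2| = 10*2^2 = 40, |6| = 6
Step 2: The dominant term is g(z) = 10z^2; let h(z) = z^3 + 6 so f = g + h
Step 3: On |z| = 2: |g| = 40 and |h| <= 8 + 6 = 14
Step 4: Since 40 > 14, |h| < |g| on |z| = 2, so by Rouche f has the same number of zeros as g inside |z| < 2
Step 5: g(z) = 10z^2 has 2 zeros (at the origin, multiplicity 2) inside |z| < 2. Answer = 2

2


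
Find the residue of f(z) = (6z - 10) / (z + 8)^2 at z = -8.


Step 1: Pole of order 2 at z = -8
Step 2: Res = lim d/dz [(z + 8)^2 * f(z)] as z -> -8
Step 3: (z + 8)^2 * f(z) = 6z - 10
Step 4: d/dz[6z - 10] = 6

6


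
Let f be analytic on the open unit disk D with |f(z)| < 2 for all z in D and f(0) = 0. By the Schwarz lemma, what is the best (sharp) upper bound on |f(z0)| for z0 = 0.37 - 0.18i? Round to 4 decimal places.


Step 1: g = f/2 maps D -> D with g(0) = 0, so by the Schwarz lemma |g(z)| <= |z|, i.e. |f(z)| <= 2|z|; this is sharp (f(z) = 2z).
Step 2: |z0|^2 = 0.37^2 + (-0.18)^2 = 0.1693
Step 3: |z0| = sqrt(0.1693) = 0.411461
Step 4: Best bound = 2 * |z0| = 2 * 0.411461 = 0.8229

0.8229


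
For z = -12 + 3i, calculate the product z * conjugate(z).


Step 1: conj(z) = -12 - 3i
Step 2: z * conj(z) = (-12)^2 + 3^2
Step 3: = 144 + 9 = 153

153


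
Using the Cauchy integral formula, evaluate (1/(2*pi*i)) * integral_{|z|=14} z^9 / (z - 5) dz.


Step 1: f(z) = z^9, a = 5 is inside |z| = 14
Step 2: By Cauchy integral formula: (1/(2pi*i)) * integral = f(a)
Step 3: f(5) = 5^9 = 1953125

1953125


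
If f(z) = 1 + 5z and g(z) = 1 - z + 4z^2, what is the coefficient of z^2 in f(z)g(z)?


Step 1: z^2 term in f*g comes from: (1)*(4z^2) + (5z)*(-z) + (0)*(1)
Step 2: = 4 - 5 + 0
Step 3: = -1

-1


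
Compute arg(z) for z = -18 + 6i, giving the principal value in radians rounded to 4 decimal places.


Step 1: z = -18 + 6i
Step 2: arg(z) = atan2(6, -18)
Step 3: arg(z) = 2.8198

2.8198


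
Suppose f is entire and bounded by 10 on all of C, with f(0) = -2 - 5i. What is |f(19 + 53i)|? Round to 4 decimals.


Step 1: By Liouville's theorem, a bounded entire function is constant.
Step 2: f(z) = f(0) = -2 - 5i for all z.
Step 3: |f(w)| = |-2 - 5i| = sqrt(4 + 25)
Step 4: = 5.3852

5.3852


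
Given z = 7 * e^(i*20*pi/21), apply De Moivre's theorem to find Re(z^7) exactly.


Step 1: By De Moivre's theorem, z^7 = 7^7 * e^(i*7*20*pi/21) = 823543 * (cos(20*pi/3) + i*sin(20*pi/3))
Step 2: |z|^7 = 7^7 = 823543
Step 3: Reduce the angle mod 2*pi: 20*pi/3 - 6*pi = 2*pi/3
Step 4: cos(2*pi/3) = -1/2
Step 5: Re(z^7) = 823543 * (-1/2) = -823543/2

-823543/2


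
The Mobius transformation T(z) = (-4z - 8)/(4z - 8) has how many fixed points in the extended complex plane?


Step 1: Fixed points satisfy T(z) = z
Step 2: 4z^2 - 4z + 8 = 0
Step 3: Discriminant = (-4)^2 - 4*4*8 = -112
Step 4: Number of fixed points = 2

2


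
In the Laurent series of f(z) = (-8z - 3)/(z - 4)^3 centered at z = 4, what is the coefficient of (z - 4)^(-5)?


Step 1: Write the numerator in powers of (z - 4): -8z - 3 = -8(z - 4) + (-8*4 - 3) = -8(z - 4) - 35
Step 2: Divide by (z - 4)^3: f(z) = -35(z - 4)^(-3) - 8(z - 4)^(-2)
Step 3: This finite sum is the Laurent series of f about z = 4.
Step 4: Only the powers -3 and -2 appear, so the coefficient of (z - 4)^(-5) = 0

0


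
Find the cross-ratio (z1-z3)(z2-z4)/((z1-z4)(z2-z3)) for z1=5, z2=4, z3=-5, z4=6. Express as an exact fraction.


Step 1: (z1-z3)(z2-z4) = 10 * (-2) = -20
Step 2: (z1-z4)(z2-z3) = (-1) * 9 = -9
Step 3: Cross-ratio = 20/9 = 20/9

20/9


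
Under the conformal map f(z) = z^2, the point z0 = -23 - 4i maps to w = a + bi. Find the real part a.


Step 1: z0 = -23 - 4i
Step 2: z0^2 = (-23)^2 - (-4)^2 + 184i
Step 3: real part = 529 - 16 = 513

513


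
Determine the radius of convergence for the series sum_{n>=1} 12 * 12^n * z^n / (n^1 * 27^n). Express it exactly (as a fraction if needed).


Step 1: General term a_n = 12 * 12^n / (n^1 * 27^n)
Step 2: By the root test, |a_n|^(1/n) = 12^(1/n) * 12 / (n^(1/n) * 27) -> 12/27 as n -> infinity (since 12^(1/n) -> 1 and n^(1/n) -> 1)
Step 3: R = 1/lim|a_n|^(1/n) = 27/12 = 9/4

9/4


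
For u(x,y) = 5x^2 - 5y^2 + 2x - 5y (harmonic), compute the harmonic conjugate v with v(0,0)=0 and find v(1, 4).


Step 1: v_x = -u_y = 10y + 5
Step 2: v_y = u_x = 10x + 2
Step 3: v = 10xy + 5x + 2y + C
Step 4: v(0,0) = 0 => C = 0
Step 5: v(1, 4) = 53

53


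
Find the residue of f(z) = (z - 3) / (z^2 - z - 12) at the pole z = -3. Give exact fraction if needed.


Step 1: Q(z) = z^2 - z - 12 = (z + 3)(z - 4)
Step 2: Q'(z) = 2z - 1
Step 3: Q'(-3) = -7, P(-3) = -6
Step 4: Res = P(-3)/Q'(-3) = -6/(-7) = 6/7

6/7


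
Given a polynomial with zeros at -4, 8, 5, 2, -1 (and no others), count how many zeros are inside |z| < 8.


Step 1: Check each root:
  z = -4: |-4| = 4 < 8
  z = 8: |8| = 8 >= 8
  z = 5: |5| = 5 < 8
  z = 2: |2| = 2 < 8
  z = -1: |-1| = 1 < 8
Step 2: Count = 4

4


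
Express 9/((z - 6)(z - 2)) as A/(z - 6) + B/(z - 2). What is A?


Step 1: Multiply both sides by (z - 6) and set z = 6
Step 2: A = 9 / (6 - 2)
Step 3: A = 9 / 4
Step 4: A = 9/4

9/4


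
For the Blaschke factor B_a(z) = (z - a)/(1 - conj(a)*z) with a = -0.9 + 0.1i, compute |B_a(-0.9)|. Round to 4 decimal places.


Step 1: Numerator z0 - a = -0.9 - (-0.9 + 0.1i) = 0 - 0.1i
Step 2: Denominator 1 - conj(a)*z0 = 1 - (-0.9 - 0.1i)*(-0.9) = 0.19 - 0.09i
Step 3: |z0 - a|^2 = 0^2 + (-0.1)^2 = 0.01; |1 - conj(a)*z0|^2 = 0.19^2 + (-0.09)^2 = 0.0442
Step 4: |B_a(-0.9)| = sqrt(0.01 / 0.0442) = sqrt(0.226244)
Step 5: = 0.4757

0.4757


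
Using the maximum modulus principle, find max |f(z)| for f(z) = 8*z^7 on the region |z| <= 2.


Step 1: On |z| = 2, |f(z)| = 8 * |z|^7 = 8 * 2^7
Step 2: By maximum modulus principle, maximum is on boundary.
Step 3: Maximum = 8 * 128 = 1024

1024


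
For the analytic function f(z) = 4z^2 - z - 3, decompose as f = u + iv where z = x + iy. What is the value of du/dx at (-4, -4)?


Step 1: f(z) = 4(x+iy)^2 - (x+iy) - 3
Step 2: u = 4(x^2 - y^2) - x - 3
Step 3: u_x = 8x - 1
Step 4: At (-4, -4): u_x = -32 - 1 = -33

-33
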